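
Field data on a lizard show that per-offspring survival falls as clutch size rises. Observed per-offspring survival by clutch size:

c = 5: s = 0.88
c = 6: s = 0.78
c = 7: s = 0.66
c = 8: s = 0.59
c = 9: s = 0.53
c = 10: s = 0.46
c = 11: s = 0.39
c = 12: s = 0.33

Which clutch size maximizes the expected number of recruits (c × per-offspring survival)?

9

Expected recruits = c × s(c):
  c=5: 5 × 0.88 = 4.400
  c=6: 6 × 0.78 = 4.680
  c=7: 7 × 0.66 = 4.620
  c=8: 8 × 0.59 = 4.720
  c=9: 9 × 0.53 = 4.770
  c=10: 10 × 0.46 = 4.600
  c=11: 11 × 0.39 = 4.290
  c=12: 12 × 0.33 = 3.960
Maximum at c = 9 (4.770 recruits).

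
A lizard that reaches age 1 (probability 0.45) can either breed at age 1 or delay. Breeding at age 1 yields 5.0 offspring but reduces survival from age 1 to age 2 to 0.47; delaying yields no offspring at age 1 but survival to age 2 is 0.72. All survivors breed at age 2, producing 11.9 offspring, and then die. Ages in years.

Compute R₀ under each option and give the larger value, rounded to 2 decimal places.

4.77

breed at age 1: R₀ = 0.45 × (5.0 + 0.47 × 11.9) = 0.45 × 10.5930 = 4.7668
delay to age 2: R₀ = 0.45 × (0.72 × 11.9) = 0.45 × 8.5680 = 3.8556
Higher: breed at age 1 (4.7668).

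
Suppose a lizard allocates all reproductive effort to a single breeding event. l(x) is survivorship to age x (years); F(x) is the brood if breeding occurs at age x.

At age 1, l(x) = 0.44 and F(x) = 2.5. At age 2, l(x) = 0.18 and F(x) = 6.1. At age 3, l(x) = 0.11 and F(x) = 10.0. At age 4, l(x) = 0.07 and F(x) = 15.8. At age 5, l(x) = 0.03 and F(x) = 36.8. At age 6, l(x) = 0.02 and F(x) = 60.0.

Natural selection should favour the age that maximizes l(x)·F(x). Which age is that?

6

Expected offspring if breeding at age x = l(x) × F(x):
  age 1: 0.44 × 2.5 = 1.100
  age 2: 0.18 × 6.1 = 1.098
  age 3: 0.11 × 10.0 = 1.100
  age 4: 0.07 × 15.8 = 1.106
  age 5: 0.03 × 36.8 = 1.104
  age 6: 0.02 × 60.0 = 1.200
Maximum at age 6 (1.200).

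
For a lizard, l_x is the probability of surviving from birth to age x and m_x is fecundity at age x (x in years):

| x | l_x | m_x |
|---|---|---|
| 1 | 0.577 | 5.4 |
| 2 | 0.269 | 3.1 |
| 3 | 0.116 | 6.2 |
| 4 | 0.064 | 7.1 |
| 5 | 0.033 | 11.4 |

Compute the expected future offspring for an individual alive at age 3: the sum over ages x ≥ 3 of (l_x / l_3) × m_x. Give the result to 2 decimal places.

l_3 = 0.116. Conditional survival from age 3 to x is l_x / l_3.
  x=3: (0.116/0.116) × 6.2 = 6.2000
  x=4: (0.064/0.116) × 7.1 = 3.9172
  x=5: (0.033/0.116) × 11.4 = 3.2431
Sum = 6.2000 + 3.9172 + 3.2431 = 13.3603

13.36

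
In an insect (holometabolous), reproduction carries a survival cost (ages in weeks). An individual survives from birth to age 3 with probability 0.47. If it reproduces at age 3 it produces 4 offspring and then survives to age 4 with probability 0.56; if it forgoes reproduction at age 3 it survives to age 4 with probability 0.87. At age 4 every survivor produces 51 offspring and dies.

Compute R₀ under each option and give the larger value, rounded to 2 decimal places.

breed at age 3: R₀ = 0.47 × (4 + 0.56 × 51) = 0.47 × 32.5600 = 15.3032
delay to age 4: R₀ = 0.47 × (0.87 × 51) = 0.47 × 44.3700 = 20.8539
Higher: delay to age 4 (20.8539).

20.85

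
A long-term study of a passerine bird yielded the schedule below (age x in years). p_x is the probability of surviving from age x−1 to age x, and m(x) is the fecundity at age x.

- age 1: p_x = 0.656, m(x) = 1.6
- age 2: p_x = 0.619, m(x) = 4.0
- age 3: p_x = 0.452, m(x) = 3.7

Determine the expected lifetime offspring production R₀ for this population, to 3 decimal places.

3.353

Survivorship from birth: l_x = p_1·p_2·…·p_x.
  l_1 = 0.65600
  l_2 = 0.40606
  l_3 = 0.18354
R₀ = Σ l_x m(x):
  age 1: 0.65600 × 1.6 = 1.0496
  age 2: 0.40606 × 4.0 = 1.6242
  age 3: 0.18354 × 3.7 = 0.6791
R₀ = 1.0496 + 1.6242 + 0.6791 = 3.3529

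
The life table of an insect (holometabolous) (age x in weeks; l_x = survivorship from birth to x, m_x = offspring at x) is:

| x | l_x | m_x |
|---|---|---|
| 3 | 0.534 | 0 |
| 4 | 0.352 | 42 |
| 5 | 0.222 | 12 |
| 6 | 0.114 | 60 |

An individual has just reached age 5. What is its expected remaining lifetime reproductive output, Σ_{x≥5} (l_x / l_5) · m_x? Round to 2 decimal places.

42.81

l_5 = 0.222. Conditional survival from age 5 to x is l_x / l_5.
  x=5: (0.222/0.222) × 12 = 12.0000
  x=6: (0.114/0.222) × 60 = 30.8108
Sum = 12.0000 + 30.8108 = 42.8108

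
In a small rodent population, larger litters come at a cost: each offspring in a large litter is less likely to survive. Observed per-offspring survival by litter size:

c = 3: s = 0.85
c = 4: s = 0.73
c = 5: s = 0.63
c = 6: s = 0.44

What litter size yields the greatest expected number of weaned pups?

Expected weaned pups = c × s(c):
  c=3: 3 × 0.85 = 2.550
  c=4: 4 × 0.73 = 2.920
  c=5: 5 × 0.63 = 3.150
  c=6: 6 × 0.44 = 2.640
Maximum at c = 5 (3.150 weaned pups).

5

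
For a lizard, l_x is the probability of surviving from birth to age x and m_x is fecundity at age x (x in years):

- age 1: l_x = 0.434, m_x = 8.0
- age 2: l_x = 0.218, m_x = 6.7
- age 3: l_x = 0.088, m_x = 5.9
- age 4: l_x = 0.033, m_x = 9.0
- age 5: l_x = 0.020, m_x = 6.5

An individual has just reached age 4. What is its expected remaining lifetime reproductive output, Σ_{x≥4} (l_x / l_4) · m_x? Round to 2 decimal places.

12.94

l_4 = 0.033. Conditional survival from age 4 to x is l_x / l_4.
  x=4: (0.033/0.033) × 9.0 = 9.0000
  x=5: (0.020/0.033) × 6.5 = 3.9394
Sum = 9.0000 + 3.9394 = 12.9394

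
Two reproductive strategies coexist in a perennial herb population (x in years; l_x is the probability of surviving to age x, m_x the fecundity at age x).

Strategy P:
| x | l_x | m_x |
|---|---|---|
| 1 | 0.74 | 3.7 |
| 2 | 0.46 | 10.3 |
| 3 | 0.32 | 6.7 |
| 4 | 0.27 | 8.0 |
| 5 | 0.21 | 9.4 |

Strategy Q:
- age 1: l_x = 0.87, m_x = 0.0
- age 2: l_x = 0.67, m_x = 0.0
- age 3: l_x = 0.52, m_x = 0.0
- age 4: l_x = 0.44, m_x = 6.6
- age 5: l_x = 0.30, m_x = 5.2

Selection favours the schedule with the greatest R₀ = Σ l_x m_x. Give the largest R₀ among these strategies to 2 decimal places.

13.75

Strategy P: R₀ = 0.74×3.7 + 0.46×10.3 + 0.32×6.7 + 0.27×8.0 + 0.21×9.4 = 13.7540
Strategy Q: R₀ = 0.87×0.0 + 0.67×0.0 + 0.52×0.0 + 0.44×6.6 + 0.30×5.2 = 4.4640
Highest R₀: strategy P with 13.7540.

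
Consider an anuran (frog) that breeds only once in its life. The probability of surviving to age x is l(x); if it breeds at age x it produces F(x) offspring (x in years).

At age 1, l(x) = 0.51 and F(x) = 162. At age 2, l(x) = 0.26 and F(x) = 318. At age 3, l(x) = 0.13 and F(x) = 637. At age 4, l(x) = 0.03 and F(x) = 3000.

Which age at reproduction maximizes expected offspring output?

Expected offspring if breeding at age x = l(x) × F(x):
  age 1: 0.51 × 162 = 82.620
  age 2: 0.26 × 318 = 82.680
  age 3: 0.13 × 637 = 82.810
  age 4: 0.03 × 3000 = 90.000
Maximum at age 4 (90.000).

4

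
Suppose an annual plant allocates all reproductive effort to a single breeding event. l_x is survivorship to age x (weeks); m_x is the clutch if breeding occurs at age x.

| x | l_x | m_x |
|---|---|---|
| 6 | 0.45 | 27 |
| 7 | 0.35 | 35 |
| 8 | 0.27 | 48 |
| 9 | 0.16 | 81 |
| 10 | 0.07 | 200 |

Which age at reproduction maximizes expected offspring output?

Expected offspring if breeding at age x = l_x × m_x:
  age 6: 0.45 × 27 = 12.150
  age 7: 0.35 × 35 = 12.250
  age 8: 0.27 × 48 = 12.960
  age 9: 0.16 × 81 = 12.960
  age 10: 0.07 × 200 = 14.000
Maximum at age 10 (14.000).

10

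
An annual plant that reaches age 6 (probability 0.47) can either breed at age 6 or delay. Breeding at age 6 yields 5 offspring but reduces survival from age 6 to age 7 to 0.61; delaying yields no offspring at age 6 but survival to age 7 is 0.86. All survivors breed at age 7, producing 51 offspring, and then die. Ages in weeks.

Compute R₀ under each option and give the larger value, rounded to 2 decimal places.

breed at age 6: R₀ = 0.47 × (5 + 0.61 × 51) = 0.47 × 36.1100 = 16.9717
delay to age 7: R₀ = 0.47 × (0.86 × 51) = 0.47 × 43.8600 = 20.6142
Higher: delay to age 7 (20.6142).

20.61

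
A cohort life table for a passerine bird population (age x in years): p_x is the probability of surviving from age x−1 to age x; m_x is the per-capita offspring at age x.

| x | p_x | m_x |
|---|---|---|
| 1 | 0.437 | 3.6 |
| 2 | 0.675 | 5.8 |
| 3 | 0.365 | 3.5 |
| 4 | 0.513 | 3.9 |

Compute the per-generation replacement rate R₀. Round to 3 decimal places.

3.876

Survivorship from birth: l_x = p_1·p_2·…·p_x.
  l_1 = 0.43700
  l_2 = 0.29498
  l_3 = 0.10767
  l_4 = 0.05523
R₀ = Σ l_x m_x:
  age 1: 0.43700 × 3.6 = 1.5732
  age 2: 0.29498 × 5.8 = 1.7109
  age 3: 0.10767 × 3.5 = 0.3768
  age 4: 0.05523 × 3.9 = 0.2154
R₀ = 1.5732 + 1.7109 + 0.3768 + 0.2154 = 3.8763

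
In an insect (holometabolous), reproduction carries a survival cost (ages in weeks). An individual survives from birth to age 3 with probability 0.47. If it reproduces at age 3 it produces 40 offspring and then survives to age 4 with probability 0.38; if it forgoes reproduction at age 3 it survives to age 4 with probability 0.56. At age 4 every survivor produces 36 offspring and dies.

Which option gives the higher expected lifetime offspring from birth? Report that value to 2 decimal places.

breed at age 3: R₀ = 0.47 × (40 + 0.38 × 36) = 0.47 × 53.6800 = 25.2296
delay to age 4: R₀ = 0.47 × (0.56 × 36) = 0.47 × 20.1600 = 9.4752
Higher: breed at age 3 (25.2296).

25.23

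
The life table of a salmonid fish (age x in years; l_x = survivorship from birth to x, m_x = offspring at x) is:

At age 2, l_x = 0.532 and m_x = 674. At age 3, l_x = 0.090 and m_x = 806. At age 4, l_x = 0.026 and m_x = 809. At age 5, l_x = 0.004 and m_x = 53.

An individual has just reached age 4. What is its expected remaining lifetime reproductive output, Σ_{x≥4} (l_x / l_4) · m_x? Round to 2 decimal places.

817.15

l_4 = 0.026. Conditional survival from age 4 to x is l_x / l_4.
  x=4: (0.026/0.026) × 809 = 809.0000
  x=5: (0.004/0.026) × 53 = 8.1538
Sum = 809.0000 + 8.1538 = 817.1538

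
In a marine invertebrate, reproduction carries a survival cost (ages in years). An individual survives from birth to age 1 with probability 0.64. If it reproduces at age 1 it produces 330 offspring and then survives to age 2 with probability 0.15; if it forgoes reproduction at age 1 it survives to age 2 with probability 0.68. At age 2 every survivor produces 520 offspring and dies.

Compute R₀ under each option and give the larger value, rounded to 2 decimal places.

261.12

breed at age 1: R₀ = 0.64 × (330 + 0.15 × 520) = 0.64 × 408.0000 = 261.1200
delay to age 2: R₀ = 0.64 × (0.68 × 520) = 0.64 × 353.6000 = 226.3040
Higher: breed at age 1 (261.1200).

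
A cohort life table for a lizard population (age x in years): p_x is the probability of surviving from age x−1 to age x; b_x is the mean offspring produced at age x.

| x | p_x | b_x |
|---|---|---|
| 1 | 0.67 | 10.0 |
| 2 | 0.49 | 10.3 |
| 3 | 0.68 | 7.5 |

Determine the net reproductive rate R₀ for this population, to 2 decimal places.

Survivorship from birth: l_x = p_1·p_2·…·p_x.
  l_1 = 0.67000
  l_2 = 0.32830
  l_3 = 0.22324
R₀ = Σ l_x b_x:
  age 1: 0.67000 × 10.0 = 6.7000
  age 2: 0.32830 × 10.3 = 3.3815
  age 3: 0.22324 × 7.5 = 1.6743
R₀ = 6.7000 + 3.3815 + 1.6743 = 11.7558

11.76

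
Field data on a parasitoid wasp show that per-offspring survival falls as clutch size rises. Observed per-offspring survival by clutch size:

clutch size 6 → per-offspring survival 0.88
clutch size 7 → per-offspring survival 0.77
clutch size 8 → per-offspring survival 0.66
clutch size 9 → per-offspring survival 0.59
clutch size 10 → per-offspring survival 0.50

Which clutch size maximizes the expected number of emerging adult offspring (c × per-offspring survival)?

7

Expected emerging adult offspring = c × s(c):
  c=6: 6 × 0.88 = 5.280
  c=7: 7 × 0.77 = 5.390
  c=8: 8 × 0.66 = 5.280
  c=9: 9 × 0.59 = 5.310
  c=10: 10 × 0.50 = 5.000
Maximum at c = 7 (5.390 emerging adult offspring).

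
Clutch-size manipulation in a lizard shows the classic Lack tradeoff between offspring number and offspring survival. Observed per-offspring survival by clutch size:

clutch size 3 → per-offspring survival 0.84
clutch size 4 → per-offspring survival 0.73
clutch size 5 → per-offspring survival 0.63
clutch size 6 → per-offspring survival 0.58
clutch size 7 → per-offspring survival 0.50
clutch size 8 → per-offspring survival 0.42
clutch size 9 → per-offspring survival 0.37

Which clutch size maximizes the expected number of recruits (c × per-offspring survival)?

7

Expected recruits = c × s(c):
  c=3: 3 × 0.84 = 2.520
  c=4: 4 × 0.73 = 2.920
  c=5: 5 × 0.63 = 3.150
  c=6: 6 × 0.58 = 3.480
  c=7: 7 × 0.50 = 3.500
  c=8: 8 × 0.42 = 3.360
  c=9: 9 × 0.37 = 3.330
Maximum at c = 7 (3.500 recruits).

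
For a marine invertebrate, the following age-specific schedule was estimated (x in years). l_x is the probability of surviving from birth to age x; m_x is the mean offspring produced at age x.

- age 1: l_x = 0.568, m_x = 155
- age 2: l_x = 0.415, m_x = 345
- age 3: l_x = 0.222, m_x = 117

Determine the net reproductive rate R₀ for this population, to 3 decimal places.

R₀ = Σ l_x m_x:
  age 1: 0.568 × 155 = 88.0400
  age 2: 0.415 × 345 = 143.1750
  age 3: 0.222 × 117 = 25.9740
R₀ = 88.0400 + 143.1750 + 25.9740 = 257.1890

257.189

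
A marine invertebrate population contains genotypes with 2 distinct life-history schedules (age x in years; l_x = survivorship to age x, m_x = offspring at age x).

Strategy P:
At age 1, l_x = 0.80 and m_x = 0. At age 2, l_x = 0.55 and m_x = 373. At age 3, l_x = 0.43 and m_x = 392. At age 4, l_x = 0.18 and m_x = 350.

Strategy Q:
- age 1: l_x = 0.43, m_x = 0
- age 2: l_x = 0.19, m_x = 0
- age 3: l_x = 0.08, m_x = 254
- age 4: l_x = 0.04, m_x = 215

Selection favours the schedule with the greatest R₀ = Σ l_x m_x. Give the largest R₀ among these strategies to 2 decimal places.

436.71

Strategy P: R₀ = 0.80×0 + 0.55×373 + 0.43×392 + 0.18×350 = 436.7100
Strategy Q: R₀ = 0.43×0 + 0.19×0 + 0.08×254 + 0.04×215 = 28.9200
Highest R₀: strategy P with 436.7100.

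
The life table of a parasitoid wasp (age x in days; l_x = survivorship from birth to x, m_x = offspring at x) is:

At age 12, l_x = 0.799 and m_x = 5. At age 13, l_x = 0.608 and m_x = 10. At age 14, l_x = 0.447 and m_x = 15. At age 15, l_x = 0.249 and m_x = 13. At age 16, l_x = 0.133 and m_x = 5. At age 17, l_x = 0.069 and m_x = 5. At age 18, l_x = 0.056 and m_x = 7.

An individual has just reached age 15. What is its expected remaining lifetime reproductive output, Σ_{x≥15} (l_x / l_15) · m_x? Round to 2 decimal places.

l_15 = 0.249. Conditional survival from age 15 to x is l_x / l_15.
  x=15: (0.249/0.249) × 13 = 13.0000
  x=16: (0.133/0.249) × 5 = 2.6707
  x=17: (0.069/0.249) × 5 = 1.3855
  x=18: (0.056/0.249) × 7 = 1.5743
Sum = 13.0000 + 2.6707 + 1.3855 + 1.5743 = 18.6305

18.63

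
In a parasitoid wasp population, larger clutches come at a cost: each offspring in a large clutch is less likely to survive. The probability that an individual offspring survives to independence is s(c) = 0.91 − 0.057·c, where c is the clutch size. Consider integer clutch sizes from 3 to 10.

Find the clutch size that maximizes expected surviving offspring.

Expected surviving offspring = c × s(c):
  c=3: 3 × 0.739 = 2.217
  c=4: 4 × 0.682 = 2.728
  c=5: 5 × 0.625 = 3.125
  c=6: 6 × 0.568 = 3.408
  c=7: 7 × 0.511 = 3.577
  c=8: 8 × 0.454 = 3.632
  c=9: 9 × 0.397 = 3.573
  c=10: 10 × 0.340 = 3.400
Maximum at c = 8 (3.632 surviving offspring).

8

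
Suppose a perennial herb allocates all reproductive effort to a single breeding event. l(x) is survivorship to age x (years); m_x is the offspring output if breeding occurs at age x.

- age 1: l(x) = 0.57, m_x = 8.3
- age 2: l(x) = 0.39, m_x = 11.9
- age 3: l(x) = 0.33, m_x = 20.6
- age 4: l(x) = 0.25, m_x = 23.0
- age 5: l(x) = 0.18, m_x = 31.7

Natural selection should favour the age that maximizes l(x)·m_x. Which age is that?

Expected offspring if breeding at age x = l(x) × m_x:
  age 1: 0.57 × 8.3 = 4.731
  age 2: 0.39 × 11.9 = 4.641
  age 3: 0.33 × 20.6 = 6.798
  age 4: 0.25 × 23.0 = 5.750
  age 5: 0.18 × 31.7 = 5.706
Maximum at age 3 (6.798).

3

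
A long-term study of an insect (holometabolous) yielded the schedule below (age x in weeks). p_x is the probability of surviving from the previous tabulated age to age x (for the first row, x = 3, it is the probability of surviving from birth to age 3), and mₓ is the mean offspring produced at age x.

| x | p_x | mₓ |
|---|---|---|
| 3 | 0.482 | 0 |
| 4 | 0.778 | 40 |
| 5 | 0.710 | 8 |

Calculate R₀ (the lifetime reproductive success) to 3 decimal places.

17.130

Survivorship from birth: l_x = p_3·p_4·…·p_x.
  l_3 = 0.48200
  l_4 = 0.37500
  l_5 = 0.26625
R₀ = Σ l_x mₓ:
  age 3: 0.48200 × 0 = 0.0000
  age 4: 0.37500 × 40 = 15.0000
  age 5: 0.26625 × 8 = 2.1300
R₀ = 0.0000 + 15.0000 + 2.1300 = 17.1300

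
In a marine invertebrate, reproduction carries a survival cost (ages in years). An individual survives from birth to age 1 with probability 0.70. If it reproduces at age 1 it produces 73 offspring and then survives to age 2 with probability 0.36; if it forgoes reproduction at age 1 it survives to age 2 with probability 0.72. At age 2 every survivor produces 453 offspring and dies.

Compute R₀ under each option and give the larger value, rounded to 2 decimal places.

228.31

breed at age 1: R₀ = 0.70 × (73 + 0.36 × 453) = 0.70 × 236.0800 = 165.2560
delay to age 2: R₀ = 0.70 × (0.72 × 453) = 0.70 × 326.1600 = 228.3120
Higher: delay to age 2 (228.3120).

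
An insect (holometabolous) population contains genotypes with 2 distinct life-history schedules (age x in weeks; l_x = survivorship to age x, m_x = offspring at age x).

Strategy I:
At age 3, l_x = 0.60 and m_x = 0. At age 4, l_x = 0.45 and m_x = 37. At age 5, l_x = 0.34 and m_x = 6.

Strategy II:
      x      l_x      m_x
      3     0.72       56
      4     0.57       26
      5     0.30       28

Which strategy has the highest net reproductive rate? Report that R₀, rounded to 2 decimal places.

63.54

Strategy I: R₀ = 0.60×0 + 0.45×37 + 0.34×6 = 18.6900
Strategy II: R₀ = 0.72×56 + 0.57×26 + 0.30×28 = 63.5400
Highest R₀: strategy II with 63.5400.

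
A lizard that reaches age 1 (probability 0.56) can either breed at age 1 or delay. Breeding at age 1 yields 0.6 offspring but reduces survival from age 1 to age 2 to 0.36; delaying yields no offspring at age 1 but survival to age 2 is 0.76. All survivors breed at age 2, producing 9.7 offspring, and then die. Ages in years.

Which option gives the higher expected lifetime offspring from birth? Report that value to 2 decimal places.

4.13

breed at age 1: R₀ = 0.56 × (0.6 + 0.36 × 9.7) = 0.56 × 4.0920 = 2.2915
delay to age 2: R₀ = 0.56 × (0.76 × 9.7) = 0.56 × 7.3720 = 4.1283
Higher: delay to age 2 (4.1283).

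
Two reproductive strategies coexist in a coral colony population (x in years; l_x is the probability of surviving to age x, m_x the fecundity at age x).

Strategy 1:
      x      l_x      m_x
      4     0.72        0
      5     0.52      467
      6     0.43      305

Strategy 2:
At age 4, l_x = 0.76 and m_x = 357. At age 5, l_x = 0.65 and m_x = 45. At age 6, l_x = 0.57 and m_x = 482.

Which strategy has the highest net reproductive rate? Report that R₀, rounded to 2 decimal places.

575.31

Strategy 1: R₀ = 0.72×0 + 0.52×467 + 0.43×305 = 373.9900
Strategy 2: R₀ = 0.76×357 + 0.65×45 + 0.57×482 = 575.3100
Highest R₀: strategy 2 with 575.3100.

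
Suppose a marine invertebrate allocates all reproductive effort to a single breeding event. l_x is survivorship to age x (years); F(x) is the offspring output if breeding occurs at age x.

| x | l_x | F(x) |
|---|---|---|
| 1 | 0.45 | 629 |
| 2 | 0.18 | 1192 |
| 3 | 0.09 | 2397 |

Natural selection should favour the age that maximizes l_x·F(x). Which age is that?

1

Expected offspring if breeding at age x = l_x × F(x):
  age 1: 0.45 × 629 = 283.050
  age 2: 0.18 × 1192 = 214.560
  age 3: 0.09 × 2397 = 215.730
Maximum at age 1 (283.050).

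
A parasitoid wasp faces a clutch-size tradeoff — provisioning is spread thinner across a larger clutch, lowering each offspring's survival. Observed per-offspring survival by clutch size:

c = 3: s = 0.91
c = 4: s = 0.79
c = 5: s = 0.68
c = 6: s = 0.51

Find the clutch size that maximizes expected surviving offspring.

5

Expected surviving offspring = c × s(c):
  c=3: 3 × 0.91 = 2.730
  c=4: 4 × 0.79 = 3.160
  c=5: 5 × 0.68 = 3.400
  c=6: 6 × 0.51 = 3.060
Maximum at c = 5 (3.400 surviving offspring).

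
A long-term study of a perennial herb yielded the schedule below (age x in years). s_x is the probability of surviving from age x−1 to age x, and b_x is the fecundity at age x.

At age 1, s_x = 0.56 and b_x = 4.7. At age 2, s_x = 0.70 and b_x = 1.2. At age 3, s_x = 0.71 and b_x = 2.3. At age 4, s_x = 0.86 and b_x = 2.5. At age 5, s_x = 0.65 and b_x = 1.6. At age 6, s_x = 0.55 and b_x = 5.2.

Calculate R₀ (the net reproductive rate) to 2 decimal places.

Survivorship from birth: l_x = s_1·s_2·…·s_x.
  l_1 = 0.56000
  l_2 = 0.39200
  l_3 = 0.27832
  l_4 = 0.23936
  l_5 = 0.15558
  l_6 = 0.08557
R₀ = Σ l_x b_x:
  age 1: 0.56000 × 4.7 = 2.6320
  age 2: 0.39200 × 1.2 = 0.4704
  age 3: 0.27832 × 2.3 = 0.6401
  age 4: 0.23936 × 2.5 = 0.5984
  age 5: 0.15558 × 1.6 = 0.2489
  age 6: 0.08557 × 5.2 = 0.4450
R₀ = 2.6320 + 0.4704 + 0.6401 + 0.5984 + 0.2489 + 0.4450 = 5.0348

5.03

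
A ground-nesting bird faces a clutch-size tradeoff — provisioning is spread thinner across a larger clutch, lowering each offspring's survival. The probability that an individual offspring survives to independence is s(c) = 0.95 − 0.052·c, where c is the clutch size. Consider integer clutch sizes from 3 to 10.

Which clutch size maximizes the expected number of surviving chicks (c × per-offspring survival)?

Expected surviving chicks = c × s(c):
  c=3: 3 × 0.794 = 2.382
  c=4: 4 × 0.742 = 2.968
  c=5: 5 × 0.690 = 3.450
  c=6: 6 × 0.638 = 3.828
  c=7: 7 × 0.586 = 4.102
  c=8: 8 × 0.534 = 4.272
  c=9: 9 × 0.482 = 4.338
  c=10: 10 × 0.430 = 4.300
Maximum at c = 9 (4.338 surviving chicks).

9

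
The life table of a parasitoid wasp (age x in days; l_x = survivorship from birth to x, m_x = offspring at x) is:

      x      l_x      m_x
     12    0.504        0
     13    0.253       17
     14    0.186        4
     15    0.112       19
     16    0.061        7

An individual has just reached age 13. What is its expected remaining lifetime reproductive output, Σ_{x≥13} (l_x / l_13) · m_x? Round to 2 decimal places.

l_13 = 0.253. Conditional survival from age 13 to x is l_x / l_13.
  x=13: (0.253/0.253) × 17 = 17.0000
  x=14: (0.186/0.253) × 4 = 2.9407
  x=15: (0.112/0.253) × 19 = 8.4111
  x=16: (0.061/0.253) × 7 = 1.6877
Sum = 17.0000 + 2.9407 + 8.4111 + 1.6877 = 30.0395

30.04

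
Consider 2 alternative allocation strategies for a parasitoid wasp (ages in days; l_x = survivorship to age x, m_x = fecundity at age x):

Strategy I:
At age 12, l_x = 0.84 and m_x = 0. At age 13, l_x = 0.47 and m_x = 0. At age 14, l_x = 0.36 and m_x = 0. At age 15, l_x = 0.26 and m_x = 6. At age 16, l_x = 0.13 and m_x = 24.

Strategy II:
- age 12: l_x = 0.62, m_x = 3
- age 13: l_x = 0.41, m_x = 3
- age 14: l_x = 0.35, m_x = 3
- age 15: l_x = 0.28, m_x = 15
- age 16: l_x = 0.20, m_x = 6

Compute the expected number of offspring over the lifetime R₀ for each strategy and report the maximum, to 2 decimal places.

9.54

Strategy I: R₀ = 0.84×0 + 0.47×0 + 0.36×0 + 0.26×6 + 0.13×24 = 4.6800
Strategy II: R₀ = 0.62×3 + 0.41×3 + 0.35×3 + 0.28×15 + 0.20×6 = 9.5400
Highest R₀: strategy II with 9.5400.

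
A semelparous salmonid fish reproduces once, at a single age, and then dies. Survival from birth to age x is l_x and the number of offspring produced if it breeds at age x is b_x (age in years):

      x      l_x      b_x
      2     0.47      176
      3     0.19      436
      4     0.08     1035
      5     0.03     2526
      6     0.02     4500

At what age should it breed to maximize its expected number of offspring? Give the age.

6

Expected offspring if breeding at age x = l_x × b_x:
  age 2: 0.47 × 176 = 82.720
  age 3: 0.19 × 436 = 82.840
  age 4: 0.08 × 1035 = 82.800
  age 5: 0.03 × 2526 = 75.780
  age 6: 0.02 × 4500 = 90.000
Maximum at age 6 (90.000).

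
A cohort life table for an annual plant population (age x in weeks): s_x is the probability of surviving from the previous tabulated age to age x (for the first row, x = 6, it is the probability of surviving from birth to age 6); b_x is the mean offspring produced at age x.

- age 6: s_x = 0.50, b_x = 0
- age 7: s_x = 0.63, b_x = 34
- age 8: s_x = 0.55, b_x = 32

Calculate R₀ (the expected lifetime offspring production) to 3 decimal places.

16.254

Survivorship from birth: l_x = s_6·s_7·…·s_x.
  l_6 = 0.50000
  l_7 = 0.31500
  l_8 = 0.17325
R₀ = Σ l_x b_x:
  age 6: 0.50000 × 0 = 0.0000
  age 7: 0.31500 × 34 = 10.7100
  age 8: 0.17325 × 32 = 5.5440
R₀ = 0.0000 + 10.7100 + 5.5440 = 16.2540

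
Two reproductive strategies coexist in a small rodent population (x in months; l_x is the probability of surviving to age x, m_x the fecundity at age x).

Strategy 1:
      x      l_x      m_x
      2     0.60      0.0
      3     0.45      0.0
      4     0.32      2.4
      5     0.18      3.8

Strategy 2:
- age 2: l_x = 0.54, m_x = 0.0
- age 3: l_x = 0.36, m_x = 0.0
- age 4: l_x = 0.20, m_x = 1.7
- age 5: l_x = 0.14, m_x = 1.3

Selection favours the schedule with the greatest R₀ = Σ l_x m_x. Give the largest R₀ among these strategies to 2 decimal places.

1.45

Strategy 1: R₀ = 0.60×0.0 + 0.45×0.0 + 0.32×2.4 + 0.18×3.8 = 1.4520
Strategy 2: R₀ = 0.54×0.0 + 0.36×0.0 + 0.20×1.7 + 0.14×1.3 = 0.5220
Highest R₀: strategy 1 with 1.4520.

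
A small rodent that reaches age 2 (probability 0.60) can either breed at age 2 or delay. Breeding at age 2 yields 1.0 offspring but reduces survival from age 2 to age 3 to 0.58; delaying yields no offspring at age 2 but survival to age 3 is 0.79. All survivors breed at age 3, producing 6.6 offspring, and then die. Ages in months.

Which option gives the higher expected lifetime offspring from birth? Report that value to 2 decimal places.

breed at age 2: R₀ = 0.60 × (1.0 + 0.58 × 6.6) = 0.60 × 4.8280 = 2.8968
delay to age 3: R₀ = 0.60 × (0.79 × 6.6) = 0.60 × 5.2140 = 3.1284
Higher: delay to age 3 (3.1284).

3.13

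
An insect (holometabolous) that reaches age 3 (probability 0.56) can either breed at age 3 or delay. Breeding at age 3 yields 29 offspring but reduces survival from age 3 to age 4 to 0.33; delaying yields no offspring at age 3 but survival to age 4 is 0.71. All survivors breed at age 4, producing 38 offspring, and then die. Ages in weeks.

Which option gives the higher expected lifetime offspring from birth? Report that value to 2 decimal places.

breed at age 3: R₀ = 0.56 × (29 + 0.33 × 38) = 0.56 × 41.5400 = 23.2624
delay to age 4: R₀ = 0.56 × (0.71 × 38) = 0.56 × 26.9800 = 15.1088
Higher: breed at age 3 (23.2624).

23.26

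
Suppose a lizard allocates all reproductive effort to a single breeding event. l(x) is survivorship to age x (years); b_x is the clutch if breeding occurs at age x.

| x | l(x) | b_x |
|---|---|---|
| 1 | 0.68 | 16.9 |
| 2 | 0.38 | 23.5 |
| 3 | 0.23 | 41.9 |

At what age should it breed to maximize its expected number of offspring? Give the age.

1

Expected offspring if breeding at age x = l(x) × b_x:
  age 1: 0.68 × 16.9 = 11.492
  age 2: 0.38 × 23.5 = 8.930
  age 3: 0.23 × 41.9 = 9.637
Maximum at age 1 (11.492).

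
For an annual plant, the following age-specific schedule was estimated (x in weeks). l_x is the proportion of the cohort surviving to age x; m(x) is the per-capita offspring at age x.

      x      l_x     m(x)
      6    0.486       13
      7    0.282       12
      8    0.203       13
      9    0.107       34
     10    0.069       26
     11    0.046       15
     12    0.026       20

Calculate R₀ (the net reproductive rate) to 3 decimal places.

R₀ = Σ l_x m(x):
  age 6: 0.486 × 13 = 6.3180
  age 7: 0.282 × 12 = 3.3840
  age 8: 0.203 × 13 = 2.6390
  age 9: 0.107 × 34 = 3.6380
  age 10: 0.069 × 26 = 1.7940
  age 11: 0.046 × 15 = 0.6900
  age 12: 0.026 × 20 = 0.5200
R₀ = 6.3180 + 3.3840 + 2.6390 + 3.6380 + 1.7940 + 0.6900 + 0.5200 = 18.9830

18.983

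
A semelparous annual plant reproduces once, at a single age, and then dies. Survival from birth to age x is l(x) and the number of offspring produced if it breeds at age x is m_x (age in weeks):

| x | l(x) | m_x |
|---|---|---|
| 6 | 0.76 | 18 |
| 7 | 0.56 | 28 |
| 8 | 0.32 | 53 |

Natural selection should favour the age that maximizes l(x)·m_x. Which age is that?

Expected offspring if breeding at age x = l(x) × m_x:
  age 6: 0.76 × 18 = 13.680
  age 7: 0.56 × 28 = 15.680
  age 8: 0.32 × 53 = 16.960
Maximum at age 8 (16.960).

8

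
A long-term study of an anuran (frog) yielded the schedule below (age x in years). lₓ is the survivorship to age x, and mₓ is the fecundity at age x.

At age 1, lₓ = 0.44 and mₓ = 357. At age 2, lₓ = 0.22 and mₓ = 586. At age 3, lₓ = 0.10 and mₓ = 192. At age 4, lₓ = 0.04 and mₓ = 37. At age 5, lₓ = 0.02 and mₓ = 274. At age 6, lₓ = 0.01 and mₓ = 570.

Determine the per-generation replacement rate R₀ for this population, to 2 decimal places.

R₀ = Σ lₓ mₓ:
  age 1: 0.44 × 357 = 157.0800
  age 2: 0.22 × 586 = 128.9200
  age 3: 0.10 × 192 = 19.2000
  age 4: 0.04 × 37 = 1.4800
  age 5: 0.02 × 274 = 5.4800
  age 6: 0.01 × 570 = 5.7000
R₀ = 157.0800 + 128.9200 + 19.2000 + 1.4800 + 5.4800 + 5.7000 = 317.8600

317.86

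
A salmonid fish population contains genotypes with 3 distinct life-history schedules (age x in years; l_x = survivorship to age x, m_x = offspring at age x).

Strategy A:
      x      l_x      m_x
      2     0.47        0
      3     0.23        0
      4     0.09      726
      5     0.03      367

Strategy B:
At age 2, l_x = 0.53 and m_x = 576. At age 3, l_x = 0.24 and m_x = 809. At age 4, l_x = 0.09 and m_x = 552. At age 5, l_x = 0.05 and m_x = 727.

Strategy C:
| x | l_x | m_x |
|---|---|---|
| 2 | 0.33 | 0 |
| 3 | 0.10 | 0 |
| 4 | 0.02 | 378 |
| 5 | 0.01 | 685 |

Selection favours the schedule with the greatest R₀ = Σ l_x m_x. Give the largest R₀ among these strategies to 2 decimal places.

Strategy A: R₀ = 0.47×0 + 0.23×0 + 0.09×726 + 0.03×367 = 76.3500
Strategy B: R₀ = 0.53×576 + 0.24×809 + 0.09×552 + 0.05×727 = 585.4700
Strategy C: R₀ = 0.33×0 + 0.10×0 + 0.02×378 + 0.01×685 = 14.4100
Highest R₀: strategy B with 585.4700.

585.47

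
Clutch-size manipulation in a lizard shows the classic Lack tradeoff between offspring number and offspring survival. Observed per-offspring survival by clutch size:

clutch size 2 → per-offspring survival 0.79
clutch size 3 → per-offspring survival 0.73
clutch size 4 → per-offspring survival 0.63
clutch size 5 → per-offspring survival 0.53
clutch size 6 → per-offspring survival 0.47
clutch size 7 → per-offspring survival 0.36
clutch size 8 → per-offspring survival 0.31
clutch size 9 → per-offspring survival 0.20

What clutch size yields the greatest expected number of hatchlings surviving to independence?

Expected hatchlings surviving to independence = c × s(c):
  c=2: 2 × 0.79 = 1.580
  c=3: 3 × 0.73 = 2.190
  c=4: 4 × 0.63 = 2.520
  c=5: 5 × 0.53 = 2.650
  c=6: 6 × 0.47 = 2.820
  c=7: 7 × 0.36 = 2.520
  c=8: 8 × 0.31 = 2.480
  c=9: 9 × 0.20 = 1.800
Maximum at c = 6 (2.820 hatchlings surviving to independence).

6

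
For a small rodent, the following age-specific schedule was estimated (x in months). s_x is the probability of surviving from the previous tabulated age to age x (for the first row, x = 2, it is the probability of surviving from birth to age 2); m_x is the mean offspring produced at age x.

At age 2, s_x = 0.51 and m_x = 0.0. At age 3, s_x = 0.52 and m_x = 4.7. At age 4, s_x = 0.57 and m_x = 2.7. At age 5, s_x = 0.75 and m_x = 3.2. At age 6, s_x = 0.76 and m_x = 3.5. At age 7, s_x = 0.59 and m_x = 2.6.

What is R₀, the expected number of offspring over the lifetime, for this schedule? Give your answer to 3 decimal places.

Survivorship from birth: l_x = s_2·s_3·…·s_x.
  l_2 = 0.51000
  l_3 = 0.26520
  l_4 = 0.15116
  l_5 = 0.11337
  l_6 = 0.08616
  l_7 = 0.05084
R₀ = Σ l_x m_x:
  age 2: 0.51000 × 0.0 = 0.0000
  age 3: 0.26520 × 4.7 = 1.2464
  age 4: 0.15116 × 2.7 = 0.4081
  age 5: 0.11337 × 3.2 = 0.3628
  age 6: 0.08616 × 3.5 = 0.3016
  age 7: 0.05084 × 2.6 = 0.1322
R₀ = 0.0000 + 1.2464 + 0.4081 + 0.3628 + 0.3016 + 0.1322 = 2.4511

2.451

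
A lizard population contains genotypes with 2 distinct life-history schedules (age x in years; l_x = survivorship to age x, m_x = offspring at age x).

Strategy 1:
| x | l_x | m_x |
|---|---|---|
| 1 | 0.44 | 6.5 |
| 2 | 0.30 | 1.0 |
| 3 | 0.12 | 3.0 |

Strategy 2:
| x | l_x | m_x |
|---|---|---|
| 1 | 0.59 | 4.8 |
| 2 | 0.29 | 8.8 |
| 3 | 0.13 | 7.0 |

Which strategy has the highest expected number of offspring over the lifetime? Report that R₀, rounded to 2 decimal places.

Strategy 1: R₀ = 0.44×6.5 + 0.30×1.0 + 0.12×3.0 = 3.5200
Strategy 2: R₀ = 0.59×4.8 + 0.29×8.8 + 0.13×7.0 = 6.2940
Highest R₀: strategy 2 with 6.2940.

6.29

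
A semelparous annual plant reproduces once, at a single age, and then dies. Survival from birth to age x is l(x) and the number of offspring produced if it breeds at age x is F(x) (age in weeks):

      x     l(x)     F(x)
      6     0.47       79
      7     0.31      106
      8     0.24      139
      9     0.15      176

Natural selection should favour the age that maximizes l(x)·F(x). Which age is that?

6

Expected offspring if breeding at age x = l(x) × F(x):
  age 6: 0.47 × 79 = 37.130
  age 7: 0.31 × 106 = 32.860
  age 8: 0.24 × 139 = 33.360
  age 9: 0.15 × 176 = 26.400
Maximum at age 6 (37.130).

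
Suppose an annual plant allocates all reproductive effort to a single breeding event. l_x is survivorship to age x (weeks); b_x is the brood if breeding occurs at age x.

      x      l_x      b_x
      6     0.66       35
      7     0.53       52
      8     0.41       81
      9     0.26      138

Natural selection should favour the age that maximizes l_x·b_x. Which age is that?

Expected offspring if breeding at age x = l_x × b_x:
  age 6: 0.66 × 35 = 23.100
  age 7: 0.53 × 52 = 27.560
  age 8: 0.41 × 81 = 33.210
  age 9: 0.26 × 138 = 35.880
Maximum at age 9 (35.880).

9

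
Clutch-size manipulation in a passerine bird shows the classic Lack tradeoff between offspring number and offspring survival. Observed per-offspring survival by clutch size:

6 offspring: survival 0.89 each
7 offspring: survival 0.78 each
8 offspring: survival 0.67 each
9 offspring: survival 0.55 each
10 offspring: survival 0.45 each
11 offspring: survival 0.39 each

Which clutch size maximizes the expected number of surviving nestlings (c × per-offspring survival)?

Expected surviving nestlings = c × s(c):
  c=6: 6 × 0.89 = 5.340
  c=7: 7 × 0.78 = 5.460
  c=8: 8 × 0.67 = 5.360
  c=9: 9 × 0.55 = 4.950
  c=10: 10 × 0.45 = 4.500
  c=11: 11 × 0.39 = 4.290
Maximum at c = 7 (5.460 surviving nestlings).

7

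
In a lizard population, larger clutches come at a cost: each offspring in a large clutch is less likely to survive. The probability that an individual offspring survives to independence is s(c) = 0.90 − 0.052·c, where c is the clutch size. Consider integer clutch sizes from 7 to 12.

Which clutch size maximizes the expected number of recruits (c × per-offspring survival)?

Expected recruits = c × s(c):
  c=7: 7 × 0.536 = 3.752
  c=8: 8 × 0.484 = 3.872
  c=9: 9 × 0.432 = 3.888
  c=10: 10 × 0.380 = 3.800
  c=11: 11 × 0.328 = 3.608
  c=12: 12 × 0.276 = 3.312
Maximum at c = 9 (3.888 recruits).

9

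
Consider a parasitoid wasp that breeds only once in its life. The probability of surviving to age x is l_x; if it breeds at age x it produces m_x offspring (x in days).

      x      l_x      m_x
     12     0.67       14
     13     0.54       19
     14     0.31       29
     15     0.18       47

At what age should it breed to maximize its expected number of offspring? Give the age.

Expected offspring if breeding at age x = l_x × m_x:
  age 12: 0.67 × 14 = 9.380
  age 13: 0.54 × 19 = 10.260
  age 14: 0.31 × 29 = 8.990
  age 15: 0.18 × 47 = 8.460
Maximum at age 13 (10.260).

13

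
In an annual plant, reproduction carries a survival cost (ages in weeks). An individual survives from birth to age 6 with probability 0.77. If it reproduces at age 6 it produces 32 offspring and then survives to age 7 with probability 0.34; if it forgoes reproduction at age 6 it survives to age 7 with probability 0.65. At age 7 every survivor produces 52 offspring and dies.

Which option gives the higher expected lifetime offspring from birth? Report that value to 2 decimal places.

38.25

breed at age 6: R₀ = 0.77 × (32 + 0.34 × 52) = 0.77 × 49.6800 = 38.2536
delay to age 7: R₀ = 0.77 × (0.65 × 52) = 0.77 × 33.8000 = 26.0260
Higher: breed at age 6 (38.2536).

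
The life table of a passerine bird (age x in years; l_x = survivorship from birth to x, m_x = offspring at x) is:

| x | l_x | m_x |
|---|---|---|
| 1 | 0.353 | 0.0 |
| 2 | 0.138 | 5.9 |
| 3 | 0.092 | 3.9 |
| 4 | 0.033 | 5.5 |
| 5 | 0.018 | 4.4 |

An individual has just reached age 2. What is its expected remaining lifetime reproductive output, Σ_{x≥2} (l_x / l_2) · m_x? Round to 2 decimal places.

10.39

l_2 = 0.138. Conditional survival from age 2 to x is l_x / l_2.
  x=2: (0.138/0.138) × 5.9 = 5.9000
  x=3: (0.092/0.138) × 3.9 = 2.6000
  x=4: (0.033/0.138) × 5.5 = 1.3152
  x=5: (0.018/0.138) × 4.4 = 0.5739
Sum = 5.9000 + 2.6000 + 1.3152 + 0.5739 = 10.3891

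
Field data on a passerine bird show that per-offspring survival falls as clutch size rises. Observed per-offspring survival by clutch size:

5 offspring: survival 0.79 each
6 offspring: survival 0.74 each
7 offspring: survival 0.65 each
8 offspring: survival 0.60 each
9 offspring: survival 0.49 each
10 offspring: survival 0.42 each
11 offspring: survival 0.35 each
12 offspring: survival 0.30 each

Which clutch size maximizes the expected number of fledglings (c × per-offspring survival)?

8

Expected fledglings = c × s(c):
  c=5: 5 × 0.79 = 3.950
  c=6: 6 × 0.74 = 4.440
  c=7: 7 × 0.65 = 4.550
  c=8: 8 × 0.60 = 4.800
  c=9: 9 × 0.49 = 4.410
  c=10: 10 × 0.42 = 4.200
  c=11: 11 × 0.35 = 3.850
  c=12: 12 × 0.30 = 3.600
Maximum at c = 8 (4.800 fledglings).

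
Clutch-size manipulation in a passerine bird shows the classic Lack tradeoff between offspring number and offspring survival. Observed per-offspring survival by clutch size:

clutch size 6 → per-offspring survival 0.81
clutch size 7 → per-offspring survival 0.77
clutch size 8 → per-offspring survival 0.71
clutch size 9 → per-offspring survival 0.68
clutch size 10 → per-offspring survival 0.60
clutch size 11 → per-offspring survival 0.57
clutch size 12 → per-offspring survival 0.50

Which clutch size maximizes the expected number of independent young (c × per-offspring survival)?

11

Expected independent young = c × s(c):
  c=6: 6 × 0.81 = 4.860
  c=7: 7 × 0.77 = 5.390
  c=8: 8 × 0.71 = 5.680
  c=9: 9 × 0.68 = 6.120
  c=10: 10 × 0.60 = 6.000
  c=11: 11 × 0.57 = 6.270
  c=12: 12 × 0.50 = 6.000
Maximum at c = 11 (6.270 independent young).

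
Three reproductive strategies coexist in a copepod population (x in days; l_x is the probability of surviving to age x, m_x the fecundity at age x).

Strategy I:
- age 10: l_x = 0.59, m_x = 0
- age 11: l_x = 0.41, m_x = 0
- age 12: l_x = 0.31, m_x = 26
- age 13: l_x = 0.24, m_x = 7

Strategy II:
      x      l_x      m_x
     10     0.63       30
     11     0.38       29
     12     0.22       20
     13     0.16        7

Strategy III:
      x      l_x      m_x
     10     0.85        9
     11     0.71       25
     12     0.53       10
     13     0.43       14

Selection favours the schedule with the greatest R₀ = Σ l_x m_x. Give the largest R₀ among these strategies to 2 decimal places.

Strategy I: R₀ = 0.59×0 + 0.41×0 + 0.31×26 + 0.24×7 = 9.7400
Strategy II: R₀ = 0.63×30 + 0.38×29 + 0.22×20 + 0.16×7 = 35.4400
Strategy III: R₀ = 0.85×9 + 0.71×25 + 0.53×10 + 0.43×14 = 36.7200
Highest R₀: strategy III with 36.7200.

36.72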